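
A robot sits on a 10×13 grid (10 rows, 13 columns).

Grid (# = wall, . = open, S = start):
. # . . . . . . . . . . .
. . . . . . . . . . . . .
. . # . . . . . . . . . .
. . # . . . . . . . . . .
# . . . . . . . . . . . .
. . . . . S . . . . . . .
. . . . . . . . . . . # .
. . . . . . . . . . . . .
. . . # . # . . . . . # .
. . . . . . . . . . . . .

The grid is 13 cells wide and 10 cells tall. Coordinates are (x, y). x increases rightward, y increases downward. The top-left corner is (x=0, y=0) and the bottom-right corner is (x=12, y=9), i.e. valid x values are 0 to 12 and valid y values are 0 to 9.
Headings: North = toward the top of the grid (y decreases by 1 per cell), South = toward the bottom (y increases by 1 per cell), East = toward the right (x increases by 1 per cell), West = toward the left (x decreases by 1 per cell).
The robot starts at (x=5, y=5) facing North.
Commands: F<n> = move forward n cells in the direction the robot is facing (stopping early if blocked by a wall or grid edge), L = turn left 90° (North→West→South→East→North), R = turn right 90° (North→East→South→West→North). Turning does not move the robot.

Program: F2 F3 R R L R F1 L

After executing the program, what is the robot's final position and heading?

Answer: Final position: (x=5, y=1), facing East

Derivation:
Start: (x=5, y=5), facing North
  F2: move forward 2, now at (x=5, y=3)
  F3: move forward 3, now at (x=5, y=0)
  R: turn right, now facing East
  R: turn right, now facing South
  L: turn left, now facing East
  R: turn right, now facing South
  F1: move forward 1, now at (x=5, y=1)
  L: turn left, now facing East
Final: (x=5, y=1), facing East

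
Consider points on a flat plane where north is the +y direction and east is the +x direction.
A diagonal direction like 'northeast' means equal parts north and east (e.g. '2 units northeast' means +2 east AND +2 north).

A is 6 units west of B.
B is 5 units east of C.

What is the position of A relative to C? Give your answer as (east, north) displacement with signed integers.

Answer: A is at (east=-1, north=0) relative to C.

Derivation:
Place C at the origin (east=0, north=0).
  B is 5 units east of C: delta (east=+5, north=+0); B at (east=5, north=0).
  A is 6 units west of B: delta (east=-6, north=+0); A at (east=-1, north=0).
Therefore A relative to C: (east=-1, north=0).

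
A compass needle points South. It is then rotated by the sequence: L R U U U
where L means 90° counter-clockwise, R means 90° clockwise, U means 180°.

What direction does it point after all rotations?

Start: South
  L (left (90° counter-clockwise)) -> East
  R (right (90° clockwise)) -> South
  U (U-turn (180°)) -> North
  U (U-turn (180°)) -> South
  U (U-turn (180°)) -> North
Final: North

Answer: Final heading: North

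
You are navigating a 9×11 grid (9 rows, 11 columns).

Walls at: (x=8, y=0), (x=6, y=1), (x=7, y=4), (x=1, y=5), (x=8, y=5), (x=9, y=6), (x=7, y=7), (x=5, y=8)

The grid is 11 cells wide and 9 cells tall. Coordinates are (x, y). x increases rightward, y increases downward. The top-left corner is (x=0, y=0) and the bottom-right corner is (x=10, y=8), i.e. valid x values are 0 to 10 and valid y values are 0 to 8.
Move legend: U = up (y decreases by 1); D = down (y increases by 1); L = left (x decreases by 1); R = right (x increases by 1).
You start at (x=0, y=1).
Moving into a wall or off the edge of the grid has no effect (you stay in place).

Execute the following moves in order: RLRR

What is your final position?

Start: (x=0, y=1)
  R (right): (x=0, y=1) -> (x=1, y=1)
  L (left): (x=1, y=1) -> (x=0, y=1)
  R (right): (x=0, y=1) -> (x=1, y=1)
  R (right): (x=1, y=1) -> (x=2, y=1)
Final: (x=2, y=1)

Answer: Final position: (x=2, y=1)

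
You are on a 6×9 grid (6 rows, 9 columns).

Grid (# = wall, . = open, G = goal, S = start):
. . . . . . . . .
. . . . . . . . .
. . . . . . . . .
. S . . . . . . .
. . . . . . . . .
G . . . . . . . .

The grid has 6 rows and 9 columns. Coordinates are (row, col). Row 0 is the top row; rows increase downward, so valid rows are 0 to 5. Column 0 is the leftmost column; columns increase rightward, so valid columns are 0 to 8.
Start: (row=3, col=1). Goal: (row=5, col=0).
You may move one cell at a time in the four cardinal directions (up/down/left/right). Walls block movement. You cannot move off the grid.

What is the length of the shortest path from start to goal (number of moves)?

Answer: Shortest path length: 3

Derivation:
BFS from (row=3, col=1) until reaching (row=5, col=0):
  Distance 0: (row=3, col=1)
  Distance 1: (row=2, col=1), (row=3, col=0), (row=3, col=2), (row=4, col=1)
  Distance 2: (row=1, col=1), (row=2, col=0), (row=2, col=2), (row=3, col=3), (row=4, col=0), (row=4, col=2), (row=5, col=1)
  Distance 3: (row=0, col=1), (row=1, col=0), (row=1, col=2), (row=2, col=3), (row=3, col=4), (row=4, col=3), (row=5, col=0), (row=5, col=2)  <- goal reached here
One shortest path (3 moves): (row=3, col=1) -> (row=3, col=0) -> (row=4, col=0) -> (row=5, col=0)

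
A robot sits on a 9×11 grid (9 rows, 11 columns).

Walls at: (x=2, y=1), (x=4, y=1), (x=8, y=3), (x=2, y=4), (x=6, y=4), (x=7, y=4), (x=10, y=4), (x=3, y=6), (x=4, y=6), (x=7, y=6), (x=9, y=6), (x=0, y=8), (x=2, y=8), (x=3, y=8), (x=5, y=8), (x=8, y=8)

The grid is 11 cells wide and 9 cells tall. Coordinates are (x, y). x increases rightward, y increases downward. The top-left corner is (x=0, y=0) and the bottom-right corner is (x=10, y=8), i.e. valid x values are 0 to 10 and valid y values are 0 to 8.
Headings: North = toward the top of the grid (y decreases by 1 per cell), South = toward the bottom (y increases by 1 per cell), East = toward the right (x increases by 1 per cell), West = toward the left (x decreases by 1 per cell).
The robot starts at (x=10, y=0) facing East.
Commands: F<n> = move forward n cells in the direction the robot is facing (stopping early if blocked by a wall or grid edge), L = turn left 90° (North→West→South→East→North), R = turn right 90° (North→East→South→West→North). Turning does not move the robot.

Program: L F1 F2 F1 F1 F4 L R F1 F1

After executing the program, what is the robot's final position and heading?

Answer: Final position: (x=10, y=0), facing North

Derivation:
Start: (x=10, y=0), facing East
  L: turn left, now facing North
  F1: move forward 0/1 (blocked), now at (x=10, y=0)
  F2: move forward 0/2 (blocked), now at (x=10, y=0)
  F1: move forward 0/1 (blocked), now at (x=10, y=0)
  F1: move forward 0/1 (blocked), now at (x=10, y=0)
  F4: move forward 0/4 (blocked), now at (x=10, y=0)
  L: turn left, now facing West
  R: turn right, now facing North
  F1: move forward 0/1 (blocked), now at (x=10, y=0)
  F1: move forward 0/1 (blocked), now at (x=10, y=0)
Final: (x=10, y=0), facing North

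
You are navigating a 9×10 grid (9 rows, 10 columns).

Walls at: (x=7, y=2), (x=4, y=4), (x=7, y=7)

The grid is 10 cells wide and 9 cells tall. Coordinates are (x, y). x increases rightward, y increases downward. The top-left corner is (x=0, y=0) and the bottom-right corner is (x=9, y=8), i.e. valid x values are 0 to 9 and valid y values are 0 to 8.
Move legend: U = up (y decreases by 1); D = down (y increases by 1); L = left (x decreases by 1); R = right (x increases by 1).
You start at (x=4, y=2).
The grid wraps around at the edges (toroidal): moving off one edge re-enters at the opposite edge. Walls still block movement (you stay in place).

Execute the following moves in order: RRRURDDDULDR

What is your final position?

Answer: Final position: (x=7, y=1)

Derivation:
Start: (x=4, y=2)
  R (right): (x=4, y=2) -> (x=5, y=2)
  R (right): (x=5, y=2) -> (x=6, y=2)
  R (right): blocked, stay at (x=6, y=2)
  U (up): (x=6, y=2) -> (x=6, y=1)
  R (right): (x=6, y=1) -> (x=7, y=1)
  [×3]D (down): blocked, stay at (x=7, y=1)
  U (up): (x=7, y=1) -> (x=7, y=0)
  L (left): (x=7, y=0) -> (x=6, y=0)
  D (down): (x=6, y=0) -> (x=6, y=1)
  R (right): (x=6, y=1) -> (x=7, y=1)
Final: (x=7, y=1)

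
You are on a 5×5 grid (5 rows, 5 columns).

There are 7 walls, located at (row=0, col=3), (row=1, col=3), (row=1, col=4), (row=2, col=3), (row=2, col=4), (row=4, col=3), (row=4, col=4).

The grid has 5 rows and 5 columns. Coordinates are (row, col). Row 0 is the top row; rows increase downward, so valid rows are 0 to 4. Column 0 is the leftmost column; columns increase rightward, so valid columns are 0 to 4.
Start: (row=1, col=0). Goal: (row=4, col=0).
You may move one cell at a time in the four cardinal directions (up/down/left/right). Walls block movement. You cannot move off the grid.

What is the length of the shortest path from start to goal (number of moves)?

BFS from (row=1, col=0) until reaching (row=4, col=0):
  Distance 0: (row=1, col=0)
  Distance 1: (row=0, col=0), (row=1, col=1), (row=2, col=0)
  Distance 2: (row=0, col=1), (row=1, col=2), (row=2, col=1), (row=3, col=0)
  Distance 3: (row=0, col=2), (row=2, col=2), (row=3, col=1), (row=4, col=0)  <- goal reached here
One shortest path (3 moves): (row=1, col=0) -> (row=2, col=0) -> (row=3, col=0) -> (row=4, col=0)

Answer: Shortest path length: 3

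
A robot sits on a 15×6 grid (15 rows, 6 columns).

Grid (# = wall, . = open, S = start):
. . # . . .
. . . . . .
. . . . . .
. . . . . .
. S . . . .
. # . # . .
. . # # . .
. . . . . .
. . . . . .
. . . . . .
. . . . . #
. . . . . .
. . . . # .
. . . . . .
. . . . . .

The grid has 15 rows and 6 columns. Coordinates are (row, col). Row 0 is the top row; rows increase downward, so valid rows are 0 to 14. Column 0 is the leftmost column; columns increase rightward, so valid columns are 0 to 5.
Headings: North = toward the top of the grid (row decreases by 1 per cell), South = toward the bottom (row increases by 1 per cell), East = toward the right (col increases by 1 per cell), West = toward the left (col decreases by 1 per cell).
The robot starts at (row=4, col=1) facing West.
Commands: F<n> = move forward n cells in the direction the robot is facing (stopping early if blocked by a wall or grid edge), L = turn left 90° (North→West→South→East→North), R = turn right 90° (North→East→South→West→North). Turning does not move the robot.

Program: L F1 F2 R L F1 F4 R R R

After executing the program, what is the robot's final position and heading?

Answer: Final position: (row=4, col=1), facing East

Derivation:
Start: (row=4, col=1), facing West
  L: turn left, now facing South
  F1: move forward 0/1 (blocked), now at (row=4, col=1)
  F2: move forward 0/2 (blocked), now at (row=4, col=1)
  R: turn right, now facing West
  L: turn left, now facing South
  F1: move forward 0/1 (blocked), now at (row=4, col=1)
  F4: move forward 0/4 (blocked), now at (row=4, col=1)
  R: turn right, now facing West
  R: turn right, now facing North
  R: turn right, now facing East
Final: (row=4, col=1), facing East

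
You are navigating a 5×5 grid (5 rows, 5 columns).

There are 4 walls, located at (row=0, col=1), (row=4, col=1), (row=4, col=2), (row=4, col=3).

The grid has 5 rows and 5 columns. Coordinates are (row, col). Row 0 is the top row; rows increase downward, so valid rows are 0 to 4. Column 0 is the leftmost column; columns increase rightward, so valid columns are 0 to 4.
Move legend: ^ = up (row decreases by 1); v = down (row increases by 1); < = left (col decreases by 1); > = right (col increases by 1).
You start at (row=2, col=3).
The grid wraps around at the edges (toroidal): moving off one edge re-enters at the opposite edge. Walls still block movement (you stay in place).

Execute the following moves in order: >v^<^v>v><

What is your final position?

Start: (row=2, col=3)
  > (right): (row=2, col=3) -> (row=2, col=4)
  v (down): (row=2, col=4) -> (row=3, col=4)
  ^ (up): (row=3, col=4) -> (row=2, col=4)
  < (left): (row=2, col=4) -> (row=2, col=3)
  ^ (up): (row=2, col=3) -> (row=1, col=3)
  v (down): (row=1, col=3) -> (row=2, col=3)
  > (right): (row=2, col=3) -> (row=2, col=4)
  v (down): (row=2, col=4) -> (row=3, col=4)
  > (right): (row=3, col=4) -> (row=3, col=0)
  < (left): (row=3, col=0) -> (row=3, col=4)
Final: (row=3, col=4)

Answer: Final position: (row=3, col=4)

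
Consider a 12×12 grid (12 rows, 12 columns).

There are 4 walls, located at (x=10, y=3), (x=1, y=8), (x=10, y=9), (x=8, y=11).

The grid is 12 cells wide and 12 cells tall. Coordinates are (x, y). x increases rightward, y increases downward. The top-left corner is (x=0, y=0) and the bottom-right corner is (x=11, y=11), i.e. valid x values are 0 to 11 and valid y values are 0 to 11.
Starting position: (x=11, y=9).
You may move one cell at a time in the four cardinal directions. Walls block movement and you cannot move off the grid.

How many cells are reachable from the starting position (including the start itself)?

BFS flood-fill from (x=11, y=9):
  Distance 0: (x=11, y=9)
  Distance 1: (x=11, y=8), (x=11, y=10)
  Distance 2: (x=11, y=7), (x=10, y=8), (x=10, y=10), (x=11, y=11)
  Distance 3: (x=11, y=6), (x=10, y=7), (x=9, y=8), (x=9, y=10), (x=10, y=11)
  Distance 4: (x=11, y=5), (x=10, y=6), (x=9, y=7), (x=8, y=8), (x=9, y=9), (x=8, y=10), (x=9, y=11)
  Distance 5: (x=11, y=4), (x=10, y=5), (x=9, y=6), (x=8, y=7), (x=7, y=8), (x=8, y=9), (x=7, y=10)
  Distance 6: (x=11, y=3), (x=10, y=4), (x=9, y=5), (x=8, y=6), (x=7, y=7), (x=6, y=8), (x=7, y=9), (x=6, y=10), (x=7, y=11)
  Distance 7: (x=11, y=2), (x=9, y=4), (x=8, y=5), (x=7, y=6), (x=6, y=7), (x=5, y=8), (x=6, y=9), (x=5, y=10), (x=6, y=11)
  Distance 8: (x=11, y=1), (x=10, y=2), (x=9, y=3), (x=8, y=4), (x=7, y=5), (x=6, y=6), (x=5, y=7), (x=4, y=8), (x=5, y=9), (x=4, y=10), (x=5, y=11)
  Distance 9: (x=11, y=0), (x=10, y=1), (x=9, y=2), (x=8, y=3), (x=7, y=4), (x=6, y=5), (x=5, y=6), (x=4, y=7), (x=3, y=8), (x=4, y=9), (x=3, y=10), (x=4, y=11)
  Distance 10: (x=10, y=0), (x=9, y=1), (x=8, y=2), (x=7, y=3), (x=6, y=4), (x=5, y=5), (x=4, y=6), (x=3, y=7), (x=2, y=8), (x=3, y=9), (x=2, y=10), (x=3, y=11)
  Distance 11: (x=9, y=0), (x=8, y=1), (x=7, y=2), (x=6, y=3), (x=5, y=4), (x=4, y=5), (x=3, y=6), (x=2, y=7), (x=2, y=9), (x=1, y=10), (x=2, y=11)
  Distance 12: (x=8, y=0), (x=7, y=1), (x=6, y=2), (x=5, y=3), (x=4, y=4), (x=3, y=5), (x=2, y=6), (x=1, y=7), (x=1, y=9), (x=0, y=10), (x=1, y=11)
  Distance 13: (x=7, y=0), (x=6, y=1), (x=5, y=2), (x=4, y=3), (x=3, y=4), (x=2, y=5), (x=1, y=6), (x=0, y=7), (x=0, y=9), (x=0, y=11)
  Distance 14: (x=6, y=0), (x=5, y=1), (x=4, y=2), (x=3, y=3), (x=2, y=4), (x=1, y=5), (x=0, y=6), (x=0, y=8)
  Distance 15: (x=5, y=0), (x=4, y=1), (x=3, y=2), (x=2, y=3), (x=1, y=4), (x=0, y=5)
  Distance 16: (x=4, y=0), (x=3, y=1), (x=2, y=2), (x=1, y=3), (x=0, y=4)
  Distance 17: (x=3, y=0), (x=2, y=1), (x=1, y=2), (x=0, y=3)
  Distance 18: (x=2, y=0), (x=1, y=1), (x=0, y=2)
  Distance 19: (x=1, y=0), (x=0, y=1)
  Distance 20: (x=0, y=0)
Total reachable: 140 (grid has 140 open cells total)

Answer: Reachable cells: 140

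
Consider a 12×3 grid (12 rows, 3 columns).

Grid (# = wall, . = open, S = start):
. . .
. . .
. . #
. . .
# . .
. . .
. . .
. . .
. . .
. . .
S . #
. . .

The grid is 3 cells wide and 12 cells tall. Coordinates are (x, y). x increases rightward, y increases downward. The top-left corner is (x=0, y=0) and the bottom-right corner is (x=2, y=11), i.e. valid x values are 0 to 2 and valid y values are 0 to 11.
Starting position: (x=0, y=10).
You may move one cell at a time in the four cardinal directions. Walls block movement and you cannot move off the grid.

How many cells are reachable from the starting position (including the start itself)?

Answer: Reachable cells: 33

Derivation:
BFS flood-fill from (x=0, y=10):
  Distance 0: (x=0, y=10)
  Distance 1: (x=0, y=9), (x=1, y=10), (x=0, y=11)
  Distance 2: (x=0, y=8), (x=1, y=9), (x=1, y=11)
  Distance 3: (x=0, y=7), (x=1, y=8), (x=2, y=9), (x=2, y=11)
  Distance 4: (x=0, y=6), (x=1, y=7), (x=2, y=8)
  Distance 5: (x=0, y=5), (x=1, y=6), (x=2, y=7)
  Distance 6: (x=1, y=5), (x=2, y=6)
  Distance 7: (x=1, y=4), (x=2, y=5)
  Distance 8: (x=1, y=3), (x=2, y=4)
  Distance 9: (x=1, y=2), (x=0, y=3), (x=2, y=3)
  Distance 10: (x=1, y=1), (x=0, y=2)
  Distance 11: (x=1, y=0), (x=0, y=1), (x=2, y=1)
  Distance 12: (x=0, y=0), (x=2, y=0)
Total reachable: 33 (grid has 33 open cells total)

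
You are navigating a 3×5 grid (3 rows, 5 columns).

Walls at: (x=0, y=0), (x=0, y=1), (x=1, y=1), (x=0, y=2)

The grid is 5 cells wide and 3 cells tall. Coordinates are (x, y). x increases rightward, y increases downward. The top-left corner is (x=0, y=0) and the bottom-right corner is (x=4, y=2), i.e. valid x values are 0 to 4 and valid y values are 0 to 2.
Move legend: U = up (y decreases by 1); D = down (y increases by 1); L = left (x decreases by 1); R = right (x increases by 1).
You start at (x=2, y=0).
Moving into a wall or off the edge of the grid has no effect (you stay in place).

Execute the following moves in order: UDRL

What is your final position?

Start: (x=2, y=0)
  U (up): blocked, stay at (x=2, y=0)
  D (down): (x=2, y=0) -> (x=2, y=1)
  R (right): (x=2, y=1) -> (x=3, y=1)
  L (left): (x=3, y=1) -> (x=2, y=1)
Final: (x=2, y=1)

Answer: Final position: (x=2, y=1)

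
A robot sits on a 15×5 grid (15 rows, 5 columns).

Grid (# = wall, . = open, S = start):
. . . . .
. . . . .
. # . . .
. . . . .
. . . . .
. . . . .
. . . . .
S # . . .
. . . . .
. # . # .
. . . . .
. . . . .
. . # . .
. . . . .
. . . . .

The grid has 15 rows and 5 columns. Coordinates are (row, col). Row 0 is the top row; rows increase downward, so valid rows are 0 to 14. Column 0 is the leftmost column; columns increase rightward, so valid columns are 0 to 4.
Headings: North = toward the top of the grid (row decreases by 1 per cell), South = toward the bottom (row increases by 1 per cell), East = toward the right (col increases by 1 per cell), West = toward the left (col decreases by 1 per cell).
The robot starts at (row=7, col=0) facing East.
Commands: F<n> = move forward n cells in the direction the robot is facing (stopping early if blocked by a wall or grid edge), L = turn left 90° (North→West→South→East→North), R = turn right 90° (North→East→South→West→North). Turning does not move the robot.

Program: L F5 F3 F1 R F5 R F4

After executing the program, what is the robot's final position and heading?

Answer: Final position: (row=4, col=4), facing South

Derivation:
Start: (row=7, col=0), facing East
  L: turn left, now facing North
  F5: move forward 5, now at (row=2, col=0)
  F3: move forward 2/3 (blocked), now at (row=0, col=0)
  F1: move forward 0/1 (blocked), now at (row=0, col=0)
  R: turn right, now facing East
  F5: move forward 4/5 (blocked), now at (row=0, col=4)
  R: turn right, now facing South
  F4: move forward 4, now at (row=4, col=4)
Final: (row=4, col=4), facing South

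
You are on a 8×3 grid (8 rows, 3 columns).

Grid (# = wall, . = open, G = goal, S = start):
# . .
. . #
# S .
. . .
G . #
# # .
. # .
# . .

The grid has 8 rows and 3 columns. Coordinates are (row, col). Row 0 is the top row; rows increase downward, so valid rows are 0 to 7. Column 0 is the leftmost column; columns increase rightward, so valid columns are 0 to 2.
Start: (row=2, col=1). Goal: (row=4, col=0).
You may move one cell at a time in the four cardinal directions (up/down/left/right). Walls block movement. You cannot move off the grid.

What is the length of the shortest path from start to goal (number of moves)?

Answer: Shortest path length: 3

Derivation:
BFS from (row=2, col=1) until reaching (row=4, col=0):
  Distance 0: (row=2, col=1)
  Distance 1: (row=1, col=1), (row=2, col=2), (row=3, col=1)
  Distance 2: (row=0, col=1), (row=1, col=0), (row=3, col=0), (row=3, col=2), (row=4, col=1)
  Distance 3: (row=0, col=2), (row=4, col=0)  <- goal reached here
One shortest path (3 moves): (row=2, col=1) -> (row=3, col=1) -> (row=3, col=0) -> (row=4, col=0)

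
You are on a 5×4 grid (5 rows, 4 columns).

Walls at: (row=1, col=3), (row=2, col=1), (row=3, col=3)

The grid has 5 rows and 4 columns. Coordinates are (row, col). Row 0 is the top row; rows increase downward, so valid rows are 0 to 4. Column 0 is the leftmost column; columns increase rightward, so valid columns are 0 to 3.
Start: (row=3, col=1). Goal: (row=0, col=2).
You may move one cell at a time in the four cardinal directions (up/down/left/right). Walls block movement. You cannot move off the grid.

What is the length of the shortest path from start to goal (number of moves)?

BFS from (row=3, col=1) until reaching (row=0, col=2):
  Distance 0: (row=3, col=1)
  Distance 1: (row=3, col=0), (row=3, col=2), (row=4, col=1)
  Distance 2: (row=2, col=0), (row=2, col=2), (row=4, col=0), (row=4, col=2)
  Distance 3: (row=1, col=0), (row=1, col=2), (row=2, col=3), (row=4, col=3)
  Distance 4: (row=0, col=0), (row=0, col=2), (row=1, col=1)  <- goal reached here
One shortest path (4 moves): (row=3, col=1) -> (row=3, col=2) -> (row=2, col=2) -> (row=1, col=2) -> (row=0, col=2)

Answer: Shortest path length: 4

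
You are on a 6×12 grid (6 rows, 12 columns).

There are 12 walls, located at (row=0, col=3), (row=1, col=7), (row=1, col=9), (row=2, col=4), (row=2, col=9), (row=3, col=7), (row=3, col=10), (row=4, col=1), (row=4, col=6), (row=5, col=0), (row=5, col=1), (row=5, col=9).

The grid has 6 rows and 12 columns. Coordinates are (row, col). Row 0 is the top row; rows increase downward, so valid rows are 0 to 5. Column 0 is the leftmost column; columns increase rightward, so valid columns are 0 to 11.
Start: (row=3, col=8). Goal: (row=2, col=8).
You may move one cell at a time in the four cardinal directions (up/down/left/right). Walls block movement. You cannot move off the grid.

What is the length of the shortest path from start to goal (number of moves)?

BFS from (row=3, col=8) until reaching (row=2, col=8):
  Distance 0: (row=3, col=8)
  Distance 1: (row=2, col=8), (row=3, col=9), (row=4, col=8)  <- goal reached here
One shortest path (1 moves): (row=3, col=8) -> (row=2, col=8)

Answer: Shortest path length: 1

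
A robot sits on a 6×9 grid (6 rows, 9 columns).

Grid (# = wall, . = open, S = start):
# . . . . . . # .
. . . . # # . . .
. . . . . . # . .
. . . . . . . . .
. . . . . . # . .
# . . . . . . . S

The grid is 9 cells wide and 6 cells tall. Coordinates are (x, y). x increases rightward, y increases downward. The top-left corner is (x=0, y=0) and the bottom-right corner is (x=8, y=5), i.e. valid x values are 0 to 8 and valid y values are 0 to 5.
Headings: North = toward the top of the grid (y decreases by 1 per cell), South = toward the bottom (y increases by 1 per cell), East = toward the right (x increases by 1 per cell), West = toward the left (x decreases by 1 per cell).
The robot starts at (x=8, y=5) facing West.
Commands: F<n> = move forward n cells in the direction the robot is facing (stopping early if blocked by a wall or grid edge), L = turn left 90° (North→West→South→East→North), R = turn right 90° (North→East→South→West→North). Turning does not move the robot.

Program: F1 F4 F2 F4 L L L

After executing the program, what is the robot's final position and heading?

Start: (x=8, y=5), facing West
  F1: move forward 1, now at (x=7, y=5)
  F4: move forward 4, now at (x=3, y=5)
  F2: move forward 2, now at (x=1, y=5)
  F4: move forward 0/4 (blocked), now at (x=1, y=5)
  L: turn left, now facing South
  L: turn left, now facing East
  L: turn left, now facing North
Final: (x=1, y=5), facing North

Answer: Final position: (x=1, y=5), facing North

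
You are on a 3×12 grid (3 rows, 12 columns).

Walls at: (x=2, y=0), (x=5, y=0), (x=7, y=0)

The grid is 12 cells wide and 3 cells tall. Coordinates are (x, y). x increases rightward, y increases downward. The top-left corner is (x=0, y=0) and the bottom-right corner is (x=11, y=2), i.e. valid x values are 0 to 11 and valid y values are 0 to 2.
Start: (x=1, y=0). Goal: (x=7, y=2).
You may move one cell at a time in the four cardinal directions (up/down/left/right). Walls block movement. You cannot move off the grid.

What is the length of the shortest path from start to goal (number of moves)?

Answer: Shortest path length: 8

Derivation:
BFS from (x=1, y=0) until reaching (x=7, y=2):
  Distance 0: (x=1, y=0)
  Distance 1: (x=0, y=0), (x=1, y=1)
  Distance 2: (x=0, y=1), (x=2, y=1), (x=1, y=2)
  Distance 3: (x=3, y=1), (x=0, y=2), (x=2, y=2)
  Distance 4: (x=3, y=0), (x=4, y=1), (x=3, y=2)
  Distance 5: (x=4, y=0), (x=5, y=1), (x=4, y=2)
  Distance 6: (x=6, y=1), (x=5, y=2)
  Distance 7: (x=6, y=0), (x=7, y=1), (x=6, y=2)
  Distance 8: (x=8, y=1), (x=7, y=2)  <- goal reached here
One shortest path (8 moves): (x=1, y=0) -> (x=1, y=1) -> (x=2, y=1) -> (x=3, y=1) -> (x=4, y=1) -> (x=5, y=1) -> (x=6, y=1) -> (x=7, y=1) -> (x=7, y=2)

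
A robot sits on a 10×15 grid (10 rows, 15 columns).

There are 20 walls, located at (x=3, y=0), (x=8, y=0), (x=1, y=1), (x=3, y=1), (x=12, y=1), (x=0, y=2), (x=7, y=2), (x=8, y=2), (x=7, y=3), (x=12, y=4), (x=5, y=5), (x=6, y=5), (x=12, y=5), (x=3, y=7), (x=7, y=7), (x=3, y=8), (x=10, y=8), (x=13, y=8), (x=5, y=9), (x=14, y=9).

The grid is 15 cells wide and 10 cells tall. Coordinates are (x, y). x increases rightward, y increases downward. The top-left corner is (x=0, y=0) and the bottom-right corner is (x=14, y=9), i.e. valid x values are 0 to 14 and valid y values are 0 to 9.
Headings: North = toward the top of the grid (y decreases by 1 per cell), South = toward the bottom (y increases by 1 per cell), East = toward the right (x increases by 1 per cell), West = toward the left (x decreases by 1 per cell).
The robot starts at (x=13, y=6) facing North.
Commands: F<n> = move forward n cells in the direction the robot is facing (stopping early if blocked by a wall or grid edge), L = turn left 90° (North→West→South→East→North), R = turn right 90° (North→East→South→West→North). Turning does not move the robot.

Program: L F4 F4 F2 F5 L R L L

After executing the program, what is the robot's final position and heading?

Start: (x=13, y=6), facing North
  L: turn left, now facing West
  F4: move forward 4, now at (x=9, y=6)
  F4: move forward 4, now at (x=5, y=6)
  F2: move forward 2, now at (x=3, y=6)
  F5: move forward 3/5 (blocked), now at (x=0, y=6)
  L: turn left, now facing South
  R: turn right, now facing West
  L: turn left, now facing South
  L: turn left, now facing East
Final: (x=0, y=6), facing East

Answer: Final position: (x=0, y=6), facing East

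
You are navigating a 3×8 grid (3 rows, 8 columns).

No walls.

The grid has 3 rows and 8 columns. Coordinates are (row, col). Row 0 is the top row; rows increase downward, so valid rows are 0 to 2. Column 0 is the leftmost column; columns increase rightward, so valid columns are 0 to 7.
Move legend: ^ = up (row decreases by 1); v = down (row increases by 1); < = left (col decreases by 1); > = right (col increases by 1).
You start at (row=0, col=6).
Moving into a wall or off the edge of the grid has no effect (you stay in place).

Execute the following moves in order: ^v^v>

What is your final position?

Start: (row=0, col=6)
  ^ (up): blocked, stay at (row=0, col=6)
  v (down): (row=0, col=6) -> (row=1, col=6)
  ^ (up): (row=1, col=6) -> (row=0, col=6)
  v (down): (row=0, col=6) -> (row=1, col=6)
  > (right): (row=1, col=6) -> (row=1, col=7)
Final: (row=1, col=7)

Answer: Final position: (row=1, col=7)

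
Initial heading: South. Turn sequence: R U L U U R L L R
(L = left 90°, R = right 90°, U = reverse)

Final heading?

Answer: Final heading: North

Derivation:
Start: South
  R (right (90° clockwise)) -> West
  U (U-turn (180°)) -> East
  L (left (90° counter-clockwise)) -> North
  U (U-turn (180°)) -> South
  U (U-turn (180°)) -> North
  R (right (90° clockwise)) -> East
  L (left (90° counter-clockwise)) -> North
  L (left (90° counter-clockwise)) -> West
  R (right (90° clockwise)) -> North
Final: North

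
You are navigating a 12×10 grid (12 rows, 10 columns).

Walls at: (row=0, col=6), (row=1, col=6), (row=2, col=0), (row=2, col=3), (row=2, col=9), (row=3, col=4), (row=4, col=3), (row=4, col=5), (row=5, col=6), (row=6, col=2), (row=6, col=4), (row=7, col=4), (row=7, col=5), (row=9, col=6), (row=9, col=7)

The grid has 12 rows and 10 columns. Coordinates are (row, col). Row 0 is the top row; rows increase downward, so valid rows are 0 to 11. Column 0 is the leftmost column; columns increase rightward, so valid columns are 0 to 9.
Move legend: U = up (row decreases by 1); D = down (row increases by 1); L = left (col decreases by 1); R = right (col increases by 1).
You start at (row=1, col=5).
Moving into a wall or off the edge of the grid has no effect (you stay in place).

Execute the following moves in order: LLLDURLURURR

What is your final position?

Answer: Final position: (row=0, col=5)

Derivation:
Start: (row=1, col=5)
  L (left): (row=1, col=5) -> (row=1, col=4)
  L (left): (row=1, col=4) -> (row=1, col=3)
  L (left): (row=1, col=3) -> (row=1, col=2)
  D (down): (row=1, col=2) -> (row=2, col=2)
  U (up): (row=2, col=2) -> (row=1, col=2)
  R (right): (row=1, col=2) -> (row=1, col=3)
  L (left): (row=1, col=3) -> (row=1, col=2)
  U (up): (row=1, col=2) -> (row=0, col=2)
  R (right): (row=0, col=2) -> (row=0, col=3)
  U (up): blocked, stay at (row=0, col=3)
  R (right): (row=0, col=3) -> (row=0, col=4)
  R (right): (row=0, col=4) -> (row=0, col=5)
Final: (row=0, col=5)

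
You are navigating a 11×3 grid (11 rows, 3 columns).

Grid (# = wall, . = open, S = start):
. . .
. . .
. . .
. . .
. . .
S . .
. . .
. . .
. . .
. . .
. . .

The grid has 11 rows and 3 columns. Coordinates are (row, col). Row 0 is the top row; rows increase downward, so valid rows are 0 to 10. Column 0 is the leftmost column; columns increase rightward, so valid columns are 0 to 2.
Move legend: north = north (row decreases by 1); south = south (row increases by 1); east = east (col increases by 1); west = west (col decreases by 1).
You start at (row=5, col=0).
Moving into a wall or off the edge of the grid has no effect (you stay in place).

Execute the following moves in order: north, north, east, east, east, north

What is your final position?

Answer: Final position: (row=2, col=2)

Derivation:
Start: (row=5, col=0)
  north (north): (row=5, col=0) -> (row=4, col=0)
  north (north): (row=4, col=0) -> (row=3, col=0)
  east (east): (row=3, col=0) -> (row=3, col=1)
  east (east): (row=3, col=1) -> (row=3, col=2)
  east (east): blocked, stay at (row=3, col=2)
  north (north): (row=3, col=2) -> (row=2, col=2)
Final: (row=2, col=2)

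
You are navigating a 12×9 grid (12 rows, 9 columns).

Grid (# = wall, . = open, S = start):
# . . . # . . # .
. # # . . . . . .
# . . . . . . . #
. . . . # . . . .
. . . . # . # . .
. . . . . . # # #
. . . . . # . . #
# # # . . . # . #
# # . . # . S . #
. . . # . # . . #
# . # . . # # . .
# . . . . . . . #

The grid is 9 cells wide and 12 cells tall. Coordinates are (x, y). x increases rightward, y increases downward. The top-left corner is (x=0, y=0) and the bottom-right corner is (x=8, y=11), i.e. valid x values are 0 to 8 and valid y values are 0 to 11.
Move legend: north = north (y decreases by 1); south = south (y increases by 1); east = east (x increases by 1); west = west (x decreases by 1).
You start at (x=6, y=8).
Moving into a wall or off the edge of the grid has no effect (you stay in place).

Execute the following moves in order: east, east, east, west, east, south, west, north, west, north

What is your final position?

Answer: Final position: (x=5, y=7)

Derivation:
Start: (x=6, y=8)
  east (east): (x=6, y=8) -> (x=7, y=8)
  east (east): blocked, stay at (x=7, y=8)
  east (east): blocked, stay at (x=7, y=8)
  west (west): (x=7, y=8) -> (x=6, y=8)
  east (east): (x=6, y=8) -> (x=7, y=8)
  south (south): (x=7, y=8) -> (x=7, y=9)
  west (west): (x=7, y=9) -> (x=6, y=9)
  north (north): (x=6, y=9) -> (x=6, y=8)
  west (west): (x=6, y=8) -> (x=5, y=8)
  north (north): (x=5, y=8) -> (x=5, y=7)
Final: (x=5, y=7)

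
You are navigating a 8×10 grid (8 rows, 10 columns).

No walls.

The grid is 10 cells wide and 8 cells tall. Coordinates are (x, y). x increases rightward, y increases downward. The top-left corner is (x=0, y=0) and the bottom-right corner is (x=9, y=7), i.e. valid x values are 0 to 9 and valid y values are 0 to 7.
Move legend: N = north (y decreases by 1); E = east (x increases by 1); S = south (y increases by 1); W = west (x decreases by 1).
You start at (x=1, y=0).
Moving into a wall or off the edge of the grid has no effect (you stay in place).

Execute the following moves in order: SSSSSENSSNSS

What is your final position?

Start: (x=1, y=0)
  S (south): (x=1, y=0) -> (x=1, y=1)
  S (south): (x=1, y=1) -> (x=1, y=2)
  S (south): (x=1, y=2) -> (x=1, y=3)
  S (south): (x=1, y=3) -> (x=1, y=4)
  S (south): (x=1, y=4) -> (x=1, y=5)
  E (east): (x=1, y=5) -> (x=2, y=5)
  N (north): (x=2, y=5) -> (x=2, y=4)
  S (south): (x=2, y=4) -> (x=2, y=5)
  S (south): (x=2, y=5) -> (x=2, y=6)
  N (north): (x=2, y=6) -> (x=2, y=5)
  S (south): (x=2, y=5) -> (x=2, y=6)
  S (south): (x=2, y=6) -> (x=2, y=7)
Final: (x=2, y=7)

Answer: Final position: (x=2, y=7)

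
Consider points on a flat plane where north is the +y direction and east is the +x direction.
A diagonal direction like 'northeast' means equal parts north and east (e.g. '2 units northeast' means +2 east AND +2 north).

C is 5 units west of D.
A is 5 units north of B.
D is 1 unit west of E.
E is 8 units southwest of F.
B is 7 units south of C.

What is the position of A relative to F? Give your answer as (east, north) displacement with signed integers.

Answer: A is at (east=-14, north=-10) relative to F.

Derivation:
Place F at the origin (east=0, north=0).
  E is 8 units southwest of F: delta (east=-8, north=-8); E at (east=-8, north=-8).
  D is 1 unit west of E: delta (east=-1, north=+0); D at (east=-9, north=-8).
  C is 5 units west of D: delta (east=-5, north=+0); C at (east=-14, north=-8).
  B is 7 units south of C: delta (east=+0, north=-7); B at (east=-14, north=-15).
  A is 5 units north of B: delta (east=+0, north=+5); A at (east=-14, north=-10).
Therefore A relative to F: (east=-14, north=-10).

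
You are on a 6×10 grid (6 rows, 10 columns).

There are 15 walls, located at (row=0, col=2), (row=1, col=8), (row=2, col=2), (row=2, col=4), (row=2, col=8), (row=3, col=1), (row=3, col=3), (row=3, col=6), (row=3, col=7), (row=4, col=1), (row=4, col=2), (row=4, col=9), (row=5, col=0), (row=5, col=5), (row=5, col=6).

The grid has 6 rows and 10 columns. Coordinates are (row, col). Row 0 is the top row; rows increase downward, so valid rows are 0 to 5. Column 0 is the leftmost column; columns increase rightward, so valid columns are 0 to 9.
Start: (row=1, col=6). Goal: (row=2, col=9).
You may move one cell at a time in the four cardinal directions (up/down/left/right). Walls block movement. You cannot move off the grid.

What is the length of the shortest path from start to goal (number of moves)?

BFS from (row=1, col=6) until reaching (row=2, col=9):
  Distance 0: (row=1, col=6)
  Distance 1: (row=0, col=6), (row=1, col=5), (row=1, col=7), (row=2, col=6)
  Distance 2: (row=0, col=5), (row=0, col=7), (row=1, col=4), (row=2, col=5), (row=2, col=7)
  Distance 3: (row=0, col=4), (row=0, col=8), (row=1, col=3), (row=3, col=5)
  Distance 4: (row=0, col=3), (row=0, col=9), (row=1, col=2), (row=2, col=3), (row=3, col=4), (row=4, col=5)
  Distance 5: (row=1, col=1), (row=1, col=9), (row=4, col=4), (row=4, col=6)
  Distance 6: (row=0, col=1), (row=1, col=0), (row=2, col=1), (row=2, col=9), (row=4, col=3), (row=4, col=7), (row=5, col=4)  <- goal reached here
One shortest path (6 moves): (row=1, col=6) -> (row=1, col=7) -> (row=0, col=7) -> (row=0, col=8) -> (row=0, col=9) -> (row=1, col=9) -> (row=2, col=9)

Answer: Shortest path length: 6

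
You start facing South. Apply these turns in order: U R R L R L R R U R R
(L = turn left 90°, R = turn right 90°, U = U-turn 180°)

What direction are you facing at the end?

Answer: Final heading: West

Derivation:
Start: South
  U (U-turn (180°)) -> North
  R (right (90° clockwise)) -> East
  R (right (90° clockwise)) -> South
  L (left (90° counter-clockwise)) -> East
  R (right (90° clockwise)) -> South
  L (left (90° counter-clockwise)) -> East
  R (right (90° clockwise)) -> South
  R (right (90° clockwise)) -> West
  U (U-turn (180°)) -> East
  R (right (90° clockwise)) -> South
  R (right (90° clockwise)) -> West
Final: West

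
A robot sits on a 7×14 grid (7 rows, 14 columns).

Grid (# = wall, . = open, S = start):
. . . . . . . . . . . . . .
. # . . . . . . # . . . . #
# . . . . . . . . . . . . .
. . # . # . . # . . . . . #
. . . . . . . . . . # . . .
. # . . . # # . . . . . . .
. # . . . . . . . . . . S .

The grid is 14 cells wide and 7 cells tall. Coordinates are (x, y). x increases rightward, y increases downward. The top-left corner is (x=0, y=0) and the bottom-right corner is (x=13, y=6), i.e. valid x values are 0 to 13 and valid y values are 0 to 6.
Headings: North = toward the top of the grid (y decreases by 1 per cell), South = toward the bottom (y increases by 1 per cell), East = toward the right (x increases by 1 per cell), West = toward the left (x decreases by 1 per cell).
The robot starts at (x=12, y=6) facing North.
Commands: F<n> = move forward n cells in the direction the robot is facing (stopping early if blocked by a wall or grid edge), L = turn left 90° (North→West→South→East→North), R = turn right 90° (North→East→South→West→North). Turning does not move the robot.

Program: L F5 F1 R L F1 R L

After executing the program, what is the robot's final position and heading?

Answer: Final position: (x=5, y=6), facing West

Derivation:
Start: (x=12, y=6), facing North
  L: turn left, now facing West
  F5: move forward 5, now at (x=7, y=6)
  F1: move forward 1, now at (x=6, y=6)
  R: turn right, now facing North
  L: turn left, now facing West
  F1: move forward 1, now at (x=5, y=6)
  R: turn right, now facing North
  L: turn left, now facing West
Final: (x=5, y=6), facing West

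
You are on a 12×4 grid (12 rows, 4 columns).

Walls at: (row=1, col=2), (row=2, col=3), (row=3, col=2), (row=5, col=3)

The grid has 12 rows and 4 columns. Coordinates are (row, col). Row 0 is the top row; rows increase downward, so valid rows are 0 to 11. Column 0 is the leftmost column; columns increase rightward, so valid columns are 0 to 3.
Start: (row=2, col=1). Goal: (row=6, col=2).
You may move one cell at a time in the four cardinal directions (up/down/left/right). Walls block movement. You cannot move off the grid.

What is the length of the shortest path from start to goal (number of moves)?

Answer: Shortest path length: 5

Derivation:
BFS from (row=2, col=1) until reaching (row=6, col=2):
  Distance 0: (row=2, col=1)
  Distance 1: (row=1, col=1), (row=2, col=0), (row=2, col=2), (row=3, col=1)
  Distance 2: (row=0, col=1), (row=1, col=0), (row=3, col=0), (row=4, col=1)
  Distance 3: (row=0, col=0), (row=0, col=2), (row=4, col=0), (row=4, col=2), (row=5, col=1)
  Distance 4: (row=0, col=3), (row=4, col=3), (row=5, col=0), (row=5, col=2), (row=6, col=1)
  Distance 5: (row=1, col=3), (row=3, col=3), (row=6, col=0), (row=6, col=2), (row=7, col=1)  <- goal reached here
One shortest path (5 moves): (row=2, col=1) -> (row=3, col=1) -> (row=4, col=1) -> (row=4, col=2) -> (row=5, col=2) -> (row=6, col=2)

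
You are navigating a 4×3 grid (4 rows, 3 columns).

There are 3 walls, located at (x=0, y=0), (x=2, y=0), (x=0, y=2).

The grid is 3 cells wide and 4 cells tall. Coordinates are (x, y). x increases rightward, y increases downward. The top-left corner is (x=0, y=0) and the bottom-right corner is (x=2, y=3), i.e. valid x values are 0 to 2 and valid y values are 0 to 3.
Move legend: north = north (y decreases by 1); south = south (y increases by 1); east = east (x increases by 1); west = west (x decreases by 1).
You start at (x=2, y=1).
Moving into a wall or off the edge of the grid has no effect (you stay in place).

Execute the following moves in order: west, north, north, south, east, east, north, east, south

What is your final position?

Answer: Final position: (x=2, y=2)

Derivation:
Start: (x=2, y=1)
  west (west): (x=2, y=1) -> (x=1, y=1)
  north (north): (x=1, y=1) -> (x=1, y=0)
  north (north): blocked, stay at (x=1, y=0)
  south (south): (x=1, y=0) -> (x=1, y=1)
  east (east): (x=1, y=1) -> (x=2, y=1)
  east (east): blocked, stay at (x=2, y=1)
  north (north): blocked, stay at (x=2, y=1)
  east (east): blocked, stay at (x=2, y=1)
  south (south): (x=2, y=1) -> (x=2, y=2)
Final: (x=2, y=2)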